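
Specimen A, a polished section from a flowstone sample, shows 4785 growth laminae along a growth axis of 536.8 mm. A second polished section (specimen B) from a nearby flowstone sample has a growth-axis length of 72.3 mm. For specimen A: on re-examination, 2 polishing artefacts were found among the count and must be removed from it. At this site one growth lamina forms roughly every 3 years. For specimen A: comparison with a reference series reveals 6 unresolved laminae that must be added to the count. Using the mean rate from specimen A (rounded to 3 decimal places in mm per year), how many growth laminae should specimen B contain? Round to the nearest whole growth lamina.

651 growth laminae

Specimen A: after corrections the count is 4785 − 2 + 6 = 4789 growth laminae.
Specimen A: at 3 years per growth lamina, 4789 × 3 = 14367 years.
A: Extension rate ≈ 536.8 / 14367 = 0.037 mm/yr.
For B, 72.3 / 0.037 = 1954.05 years; at 3 years per growth lamina that is 1954.05 / 3 ≈ 651 growth laminae.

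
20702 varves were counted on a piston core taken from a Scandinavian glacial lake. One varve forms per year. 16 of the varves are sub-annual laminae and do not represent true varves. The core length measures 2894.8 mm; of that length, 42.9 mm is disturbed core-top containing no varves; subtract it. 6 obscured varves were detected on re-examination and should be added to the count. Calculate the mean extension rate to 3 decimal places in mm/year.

After corrections the count is 20702 − 16 + 6 = 20692 varves.
The growth record spans 2894.8 − 42.9 = 2851.9 mm.
2851.9 mm over 20692 years gives 2851.9 / 20692 ≈ 0.138 mm/year.

0.138 mm/year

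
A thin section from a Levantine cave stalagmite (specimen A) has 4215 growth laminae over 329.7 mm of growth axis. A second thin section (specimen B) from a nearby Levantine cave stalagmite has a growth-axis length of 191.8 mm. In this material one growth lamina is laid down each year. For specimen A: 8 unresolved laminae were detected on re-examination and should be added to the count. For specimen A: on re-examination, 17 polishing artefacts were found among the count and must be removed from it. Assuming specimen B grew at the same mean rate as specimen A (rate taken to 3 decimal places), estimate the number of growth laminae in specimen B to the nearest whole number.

2459 growth laminae

Specimen A: adjusted count: 4215 − 17 + 8 = 4206 growth laminae.
A: Mean rate = 329.7 mm / 4206 years ≈ 0.078 mm/year.
B spans 191.8 / 0.078 = 2458.97 years ≈ 2459 growth laminae.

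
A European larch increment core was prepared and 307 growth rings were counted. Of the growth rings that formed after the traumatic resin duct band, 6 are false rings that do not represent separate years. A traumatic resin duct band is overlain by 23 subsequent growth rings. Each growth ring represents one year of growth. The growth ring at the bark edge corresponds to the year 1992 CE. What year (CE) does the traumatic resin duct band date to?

1975 CE

23 growth rings formed after the traumatic resin duct band.
Excluding 6 false growth rings: 23 − 6 = 17.
1992 − 17 = 1975 CE.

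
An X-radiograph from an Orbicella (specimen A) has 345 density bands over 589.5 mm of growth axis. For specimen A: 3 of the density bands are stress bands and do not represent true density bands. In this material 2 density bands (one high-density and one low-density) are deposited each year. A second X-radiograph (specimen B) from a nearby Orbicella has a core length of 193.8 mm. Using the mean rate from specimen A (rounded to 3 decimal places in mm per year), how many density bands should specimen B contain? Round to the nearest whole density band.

112 density bands

Specimen A: true density band count = 345 − 3 = 342.
Specimen A: 342 density bands at 2 per year is 342 / 2 = 171 years.
A: Extension rate ≈ 589.5 / 171 = 3.447 mm/year.
B spans 193.8 / 3.447 = 56.22 years; at 2 density bands per year that is 56.22 × 2 ≈ 112 density bands.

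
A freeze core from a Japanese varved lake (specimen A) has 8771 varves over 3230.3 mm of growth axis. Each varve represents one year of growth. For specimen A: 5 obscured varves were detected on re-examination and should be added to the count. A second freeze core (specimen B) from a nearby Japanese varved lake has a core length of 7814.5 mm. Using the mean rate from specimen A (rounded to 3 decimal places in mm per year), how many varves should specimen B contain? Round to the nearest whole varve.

Specimen A: adjusted count: 8771 + 5 = 8776 varves.
A: Mean rate = 3230.3 mm / 8776 years ≈ 0.368 mm/yr.
For B, 7814.5 / 0.368 = 21235.05 years ≈ 21235 varves.

21235 varves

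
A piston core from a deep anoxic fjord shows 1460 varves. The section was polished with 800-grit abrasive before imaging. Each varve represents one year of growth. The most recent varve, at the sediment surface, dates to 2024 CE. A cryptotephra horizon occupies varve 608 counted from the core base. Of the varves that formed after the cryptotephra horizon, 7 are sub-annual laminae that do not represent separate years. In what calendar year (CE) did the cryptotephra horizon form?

Between varve 608 and the sediment surface there are 1460 − 608 = 852 varves.
852 − 7 false = 845 true varves after the cryptotephra horizon.
2024 − 845 = 1179 CE.

1179 CE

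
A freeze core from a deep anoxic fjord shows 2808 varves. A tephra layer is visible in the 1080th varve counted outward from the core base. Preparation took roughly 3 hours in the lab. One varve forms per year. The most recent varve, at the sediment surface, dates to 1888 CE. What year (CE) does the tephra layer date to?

The tephra layer sits at varve 1080 from the core base, so 2808 − 1080 = 1728 varves formed after it.
The varve at the sediment surface is 1888 CE, so the tephra layer dates to 1888 − 1728 = 160 CE.

160 CE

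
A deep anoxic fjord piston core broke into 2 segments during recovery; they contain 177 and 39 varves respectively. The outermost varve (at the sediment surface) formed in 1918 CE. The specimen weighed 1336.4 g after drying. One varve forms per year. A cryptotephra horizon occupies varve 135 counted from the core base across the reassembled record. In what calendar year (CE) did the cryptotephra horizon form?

1837 CE

Total varves = 177 + 39 = 216.
The cryptotephra horizon sits at varve 135 from the core base, so 216 − 135 = 81 varves formed after it.
The varve at the sediment surface is 1918 CE, so the cryptotephra horizon dates to 1918 − 81 = 1837 CE.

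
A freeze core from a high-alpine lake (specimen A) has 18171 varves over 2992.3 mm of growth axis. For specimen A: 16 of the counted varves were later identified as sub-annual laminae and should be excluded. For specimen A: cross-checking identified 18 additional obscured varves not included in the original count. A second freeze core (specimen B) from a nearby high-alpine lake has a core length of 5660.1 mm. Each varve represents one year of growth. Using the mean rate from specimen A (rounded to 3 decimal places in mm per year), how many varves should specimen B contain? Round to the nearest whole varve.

34304 varves

Specimen A: correcting the raw count gives 18171 − 16 + 18 = 18173 true varves.
A: 2992.3 mm over 18173 years gives 2992.3 / 18173 ≈ 0.165 mm per year.
For B, 5660.1 / 0.165 = 34303.64 years ≈ 34304 varves.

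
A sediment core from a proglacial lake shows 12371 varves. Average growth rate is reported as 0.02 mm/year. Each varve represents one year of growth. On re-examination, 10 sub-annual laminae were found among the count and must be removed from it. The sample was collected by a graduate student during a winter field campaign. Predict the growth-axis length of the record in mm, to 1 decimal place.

Adjusted count: 12371 − 10 = 12361 varves.
Predicted length = 0.02 mm/year × 12361 years = 247.2 mm.

247.2 mm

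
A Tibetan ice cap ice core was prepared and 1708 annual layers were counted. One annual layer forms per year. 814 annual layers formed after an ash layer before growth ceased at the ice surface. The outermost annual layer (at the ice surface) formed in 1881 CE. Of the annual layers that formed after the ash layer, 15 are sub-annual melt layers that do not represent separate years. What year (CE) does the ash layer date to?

814 annual layers formed after the ash layer.
814 − 15 false = 799 true annual layers after the ash layer.
Counting back 799 years from 1881 CE places the ash layer in 1881 − 799 = 1082 CE.

1082 CE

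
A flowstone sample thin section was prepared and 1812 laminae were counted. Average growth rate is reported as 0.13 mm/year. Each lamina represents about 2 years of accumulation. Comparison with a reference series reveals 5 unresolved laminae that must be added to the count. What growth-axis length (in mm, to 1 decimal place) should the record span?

472.4 mm

Correcting the raw count gives 1812 + 5 = 1817 true laminae.
Multiplying by 2 years per lamina: 1817 × 2 = 3634 years.
Length ≈ 0.13 × 3634 = 472.4 mm.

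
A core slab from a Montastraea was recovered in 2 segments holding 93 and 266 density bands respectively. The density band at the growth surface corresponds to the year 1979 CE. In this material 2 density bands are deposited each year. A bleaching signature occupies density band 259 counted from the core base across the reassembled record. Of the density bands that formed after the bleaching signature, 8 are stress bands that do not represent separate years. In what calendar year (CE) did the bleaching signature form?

Total density bands = 93 + 266 = 359.
The bleaching signature sits at density band 259 from the core base, so 359 − 259 = 100 density bands formed after it.
Excluding 8 false density bands: 100 − 8 = 92.
With 2 density bands per year, 92 / 2 = 46 years.
1979 − 46 = 1933 CE.

1933 CE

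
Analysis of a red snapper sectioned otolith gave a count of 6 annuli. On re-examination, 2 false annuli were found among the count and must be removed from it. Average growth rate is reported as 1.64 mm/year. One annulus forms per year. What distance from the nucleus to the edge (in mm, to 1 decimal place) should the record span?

6.6 mm

Adjusted count: 6 − 2 = 4 annuli.
Length ≈ 1.64 × 4 = 6.6 mm.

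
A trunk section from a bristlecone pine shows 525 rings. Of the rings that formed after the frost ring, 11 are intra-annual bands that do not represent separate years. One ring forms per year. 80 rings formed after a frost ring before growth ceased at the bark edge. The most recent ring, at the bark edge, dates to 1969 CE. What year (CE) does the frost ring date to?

80 rings post-date the frost ring.
Excluding 11 false rings: 80 − 11 = 69.
Counting back 69 years from 1969 CE places the frost ring in 1969 − 69 = 1900 CE.

1900 CE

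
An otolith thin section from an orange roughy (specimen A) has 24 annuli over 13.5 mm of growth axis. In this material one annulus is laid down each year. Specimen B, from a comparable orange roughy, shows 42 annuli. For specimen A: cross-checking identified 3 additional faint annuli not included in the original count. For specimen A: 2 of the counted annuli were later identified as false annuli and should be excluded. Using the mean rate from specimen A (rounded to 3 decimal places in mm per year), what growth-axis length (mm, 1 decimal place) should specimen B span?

22.7 mm

Specimen A: adjusted count: 24 − 2 + 3 = 25 annuli.
A: 13.5 mm over 25 years gives 13.5 / 25 ≈ 0.540 mm per year.
For B, 0.540 mm/year × 42 years = 22.7 mm.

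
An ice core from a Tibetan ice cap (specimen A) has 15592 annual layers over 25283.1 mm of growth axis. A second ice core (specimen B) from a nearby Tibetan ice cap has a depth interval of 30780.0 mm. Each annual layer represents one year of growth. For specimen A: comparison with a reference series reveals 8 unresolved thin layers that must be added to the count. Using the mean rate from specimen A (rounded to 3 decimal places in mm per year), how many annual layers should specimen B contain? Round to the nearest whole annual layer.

18988 annual layers

Specimen A: correcting the raw count gives 15592 + 8 = 15600 true annual layers.
A: Extension rate ≈ 25283.1 / 15600 = 1.621 mm/yr.
For B, 30780.0 / 1.621 = 18988.28 years ≈ 18988 annual layers.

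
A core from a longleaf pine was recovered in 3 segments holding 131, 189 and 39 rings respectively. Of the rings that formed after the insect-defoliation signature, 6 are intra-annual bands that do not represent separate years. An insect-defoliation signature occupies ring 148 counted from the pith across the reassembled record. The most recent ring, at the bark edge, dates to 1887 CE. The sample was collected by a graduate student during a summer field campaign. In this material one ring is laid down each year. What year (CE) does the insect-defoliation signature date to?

Total rings = 131 + 189 + 39 = 359.
359 − 148 = 211 rings lie beyond the insect-defoliation signature toward the bark edge.
Removing the 6 false rings leaves 211 − 6 = 205 true rings beyond the insect-defoliation signature.
Counting back 205 years from 1887 CE places the insect-defoliation signature in 1887 − 205 = 1682 CE.

1682 CE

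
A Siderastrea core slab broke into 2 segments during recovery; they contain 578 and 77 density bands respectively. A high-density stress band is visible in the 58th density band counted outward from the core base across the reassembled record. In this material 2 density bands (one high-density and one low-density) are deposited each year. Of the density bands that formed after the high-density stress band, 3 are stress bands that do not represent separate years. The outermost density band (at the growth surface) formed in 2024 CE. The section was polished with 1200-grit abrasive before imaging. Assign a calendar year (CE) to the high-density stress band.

Total density bands = 578 + 77 = 655.
The high-density stress band sits at density band 58 from the core base, so 655 − 58 = 597 density bands formed after it.
Excluding 3 false density bands: 597 − 3 = 594.
594 density bands at 2 per year is 594 / 2 = 297 years.
Counting back 297 years from 2024 CE places the high-density stress band in 2024 − 297 = 1727 CE.

1727 CE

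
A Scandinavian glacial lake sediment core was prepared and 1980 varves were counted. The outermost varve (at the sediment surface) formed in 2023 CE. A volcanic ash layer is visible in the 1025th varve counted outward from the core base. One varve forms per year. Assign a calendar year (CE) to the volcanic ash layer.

The volcanic ash layer sits at varve 1025 from the core base, so 1980 − 1025 = 955 varves formed after it.
2023 − 955 = 1068 CE.

1068 CE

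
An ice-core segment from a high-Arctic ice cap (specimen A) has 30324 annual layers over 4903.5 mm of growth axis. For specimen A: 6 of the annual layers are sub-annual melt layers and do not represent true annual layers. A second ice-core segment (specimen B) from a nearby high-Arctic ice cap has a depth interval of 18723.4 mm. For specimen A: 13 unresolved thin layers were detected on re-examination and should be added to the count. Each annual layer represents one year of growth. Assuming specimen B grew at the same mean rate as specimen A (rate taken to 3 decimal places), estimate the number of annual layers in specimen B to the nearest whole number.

115577 annual layers

Specimen A: correcting the raw count gives 30324 − 6 + 13 = 30331 true annual layers.
A: Extension rate ≈ 4903.5 / 30331 = 0.162 mm/year.
B spans 18723.4 / 0.162 = 115576.54 years ≈ 115577 annual layers.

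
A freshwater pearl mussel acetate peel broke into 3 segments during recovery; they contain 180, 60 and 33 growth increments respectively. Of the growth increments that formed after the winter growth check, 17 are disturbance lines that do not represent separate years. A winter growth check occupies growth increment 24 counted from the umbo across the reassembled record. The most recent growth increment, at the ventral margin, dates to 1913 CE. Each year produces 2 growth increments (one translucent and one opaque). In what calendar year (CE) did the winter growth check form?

Total growth increments = 180 + 60 + 33 = 273.
The winter growth check sits at growth increment 24 from the umbo, so 273 − 24 = 249 growth increments formed after it.
Excluding 17 false growth increments: 249 − 17 = 232.
With 2 growth increments per year, 232 / 2 = 116 years.
1913 − 116 = 1797 CE.

1797 CE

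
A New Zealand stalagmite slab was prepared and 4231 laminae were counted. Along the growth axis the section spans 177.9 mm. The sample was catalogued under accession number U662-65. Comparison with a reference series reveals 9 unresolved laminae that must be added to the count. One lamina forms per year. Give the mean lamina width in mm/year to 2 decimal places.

0.04 mm/year

True lamina count = 4231 + 9 = 4240.
177.9 mm over 4240 years gives 177.9 / 4240 ≈ 0.04 mm/year.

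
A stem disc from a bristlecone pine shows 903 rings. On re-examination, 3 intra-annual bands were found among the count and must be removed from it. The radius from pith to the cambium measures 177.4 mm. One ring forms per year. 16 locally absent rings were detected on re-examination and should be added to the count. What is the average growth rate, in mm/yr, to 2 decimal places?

0.19 mm/yr

Correcting the raw count gives 903 − 3 + 16 = 916 true rings.
Mean rate = 177.4 mm / 916 years ≈ 0.19 mm/yr.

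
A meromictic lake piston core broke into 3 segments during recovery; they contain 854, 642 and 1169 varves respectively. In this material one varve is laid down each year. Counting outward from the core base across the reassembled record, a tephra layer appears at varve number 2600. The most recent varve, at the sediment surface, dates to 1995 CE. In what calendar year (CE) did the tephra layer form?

Total varves = 854 + 642 + 1169 = 2665.
The tephra layer sits at varve 2600 from the core base, so 2665 − 2600 = 65 varves formed after it.
1995 − 65 = 1930 CE.

1930 CE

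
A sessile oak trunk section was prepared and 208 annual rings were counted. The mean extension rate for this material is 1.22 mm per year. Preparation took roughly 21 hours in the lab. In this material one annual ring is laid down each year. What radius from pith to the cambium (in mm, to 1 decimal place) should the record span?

253.8 mm

The record spans 208 years at 1.22 mm per year.
208 years at 1.22 mm/year gives 1.22 × 208 = 253.8 mm.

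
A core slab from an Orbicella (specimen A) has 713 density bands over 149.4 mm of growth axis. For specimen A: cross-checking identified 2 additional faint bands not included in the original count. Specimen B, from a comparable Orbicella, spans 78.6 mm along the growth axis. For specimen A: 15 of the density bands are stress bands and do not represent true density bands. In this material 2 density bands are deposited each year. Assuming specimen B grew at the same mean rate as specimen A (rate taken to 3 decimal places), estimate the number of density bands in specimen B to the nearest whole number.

368 density bands

Specimen A: correcting the raw count gives 713 − 15 + 2 = 700 true density bands.
Specimen A: dividing by 2 density bands per year: 700 / 2 = 350 years.
A: Mean rate = 149.4 mm / 350 years ≈ 0.427 mm/yr.
For B, 78.6 / 0.427 = 184.07 years; at 2 density bands per year that is 184.07 × 2 ≈ 368 density bands.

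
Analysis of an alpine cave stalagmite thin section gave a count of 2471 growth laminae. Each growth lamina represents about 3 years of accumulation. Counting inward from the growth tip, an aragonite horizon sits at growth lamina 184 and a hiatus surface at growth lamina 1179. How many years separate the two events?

1179 − 184 = 995 growth laminae lie between the two events.
995 growth laminae at 3 years each span 995 × 3 = 2985 years.

2985 yr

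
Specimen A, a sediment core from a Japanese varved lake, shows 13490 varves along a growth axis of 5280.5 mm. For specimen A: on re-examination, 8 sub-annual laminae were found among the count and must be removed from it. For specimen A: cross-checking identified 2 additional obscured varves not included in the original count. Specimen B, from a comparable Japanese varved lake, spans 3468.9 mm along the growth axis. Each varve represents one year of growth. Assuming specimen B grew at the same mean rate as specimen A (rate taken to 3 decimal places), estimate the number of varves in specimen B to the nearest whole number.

Specimen A: adjusted count: 13490 − 8 + 2 = 13484 varves.
A: 5280.5 mm over 13484 years gives 5280.5 / 13484 ≈ 0.392 mm/yr.
B spans 3468.9 / 0.392 = 8849.23 years ≈ 8849 varves.

8849 varves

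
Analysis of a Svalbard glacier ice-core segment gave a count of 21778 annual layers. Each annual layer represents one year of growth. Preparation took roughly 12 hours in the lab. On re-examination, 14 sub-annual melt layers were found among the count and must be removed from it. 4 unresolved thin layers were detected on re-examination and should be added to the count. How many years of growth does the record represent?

21768 yr

After corrections the count is 21778 − 14 + 4 = 21768 annual layers.
One annual layer per year makes the duration 21768 years.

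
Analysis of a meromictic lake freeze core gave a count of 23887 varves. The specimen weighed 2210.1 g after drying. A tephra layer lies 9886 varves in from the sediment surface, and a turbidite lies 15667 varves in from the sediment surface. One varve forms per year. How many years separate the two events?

5781 yr

Separation: 15667 − 9886 = 5781 varves.
One varve per year makes the interval 5781 years.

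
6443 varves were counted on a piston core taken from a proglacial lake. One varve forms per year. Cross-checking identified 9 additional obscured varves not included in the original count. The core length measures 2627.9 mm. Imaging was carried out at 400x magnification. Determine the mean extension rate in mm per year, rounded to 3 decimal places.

Correcting the raw count gives 6443 + 9 = 6452 true varves.
Extension rate ≈ 2627.9 / 6452 = 0.407 mm per year.

0.407 mm per year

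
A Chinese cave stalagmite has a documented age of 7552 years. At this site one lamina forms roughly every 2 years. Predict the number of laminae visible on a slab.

Expected laminae: 7552 / 2 = 3776.
So 3776 laminae should be present.

3776 laminae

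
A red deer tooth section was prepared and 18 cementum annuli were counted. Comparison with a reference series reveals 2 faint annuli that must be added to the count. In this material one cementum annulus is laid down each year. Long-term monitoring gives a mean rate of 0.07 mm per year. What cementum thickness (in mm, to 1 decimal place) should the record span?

After corrections the count is 18 + 2 = 20 cementum annuli.
20 years at 0.07 mm/year gives 0.07 × 20 = 1.4 mm.

1.4 mm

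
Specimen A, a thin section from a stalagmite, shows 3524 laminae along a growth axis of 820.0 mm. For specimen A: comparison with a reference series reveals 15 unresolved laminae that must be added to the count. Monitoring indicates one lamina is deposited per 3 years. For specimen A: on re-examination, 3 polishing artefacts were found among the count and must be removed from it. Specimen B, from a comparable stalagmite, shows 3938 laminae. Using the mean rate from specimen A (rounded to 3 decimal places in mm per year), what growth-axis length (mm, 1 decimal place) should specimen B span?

Specimen A: after corrections the count is 3524 − 3 + 15 = 3536 laminae.
Specimen A: multiplying by 3 years per lamina: 3536 × 3 = 10608 years.
A: Mean rate = 820.0 mm / 10608 years ≈ 0.077 mm/year.
Specimen B: at 3 years per lamina, 3938 × 3 = 11814 years. Length of B = 0.077 × 11814 = 909.7 mm.

909.7 mm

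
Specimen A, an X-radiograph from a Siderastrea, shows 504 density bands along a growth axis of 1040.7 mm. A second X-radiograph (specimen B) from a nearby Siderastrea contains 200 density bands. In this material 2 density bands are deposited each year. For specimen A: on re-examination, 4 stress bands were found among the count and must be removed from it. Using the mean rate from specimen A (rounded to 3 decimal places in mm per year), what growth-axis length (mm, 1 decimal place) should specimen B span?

416.3 mm

Specimen A: true density band count = 504 − 4 = 500.
Specimen A: 500 density bands at 2 per year is 500 / 2 = 250 years.
A: Extension rate ≈ 1040.7 / 250 = 4.163 mm/year.
Specimen B: with 2 density bands per year, 200 / 2 = 100 years. For B, 4.163 mm/year × 100 years = 416.3 mm.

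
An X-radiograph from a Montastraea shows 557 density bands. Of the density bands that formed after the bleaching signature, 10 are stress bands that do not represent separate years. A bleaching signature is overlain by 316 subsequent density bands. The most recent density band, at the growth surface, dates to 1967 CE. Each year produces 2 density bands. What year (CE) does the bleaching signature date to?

There are 316 density bands younger than the bleaching signature.
Removing the 10 false density bands leaves 316 − 10 = 306 true density bands beyond the bleaching signature.
306 density bands at 2 per year is 306 / 2 = 153 years.
1967 − 153 = 1814 CE.

1814 CE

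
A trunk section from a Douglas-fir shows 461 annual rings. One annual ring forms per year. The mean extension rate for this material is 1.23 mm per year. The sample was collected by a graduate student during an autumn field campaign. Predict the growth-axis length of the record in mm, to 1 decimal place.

567.0 mm

461 years of growth are recorded.
Predicted length = 1.23 mm/year × 461 years = 567.0 mm.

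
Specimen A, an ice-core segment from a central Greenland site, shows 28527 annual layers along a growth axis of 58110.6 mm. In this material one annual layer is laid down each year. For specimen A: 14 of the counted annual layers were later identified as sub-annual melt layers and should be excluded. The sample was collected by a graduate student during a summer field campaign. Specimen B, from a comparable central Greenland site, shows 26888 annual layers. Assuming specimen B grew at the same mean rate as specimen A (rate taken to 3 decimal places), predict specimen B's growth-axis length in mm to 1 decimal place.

54797.7 mm

Specimen A: adjusted count: 28527 − 14 = 28513 annual layers.
A: Extension rate ≈ 58110.6 / 28513 = 2.038 mm/yr.
For B, 2.038 mm/year × 26888 years = 54797.7 mm.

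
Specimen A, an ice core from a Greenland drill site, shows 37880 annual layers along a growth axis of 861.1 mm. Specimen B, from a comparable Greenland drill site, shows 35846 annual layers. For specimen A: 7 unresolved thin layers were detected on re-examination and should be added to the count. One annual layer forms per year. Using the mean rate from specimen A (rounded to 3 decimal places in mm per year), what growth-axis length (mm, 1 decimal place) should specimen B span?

824.5 mm

Specimen A: true annual layer count = 37880 + 7 = 37887.
A: Extension rate ≈ 861.1 / 37887 = 0.023 mm/year.
Length of B = 0.023 × 35846 = 824.5 mm.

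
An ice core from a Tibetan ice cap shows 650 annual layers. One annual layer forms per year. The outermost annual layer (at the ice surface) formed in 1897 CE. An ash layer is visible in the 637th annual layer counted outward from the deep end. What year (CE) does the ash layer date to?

1884 CE

650 − 637 = 13 annual layers lie beyond the ash layer toward the ice surface.
1897 − 13 = 1884 CE.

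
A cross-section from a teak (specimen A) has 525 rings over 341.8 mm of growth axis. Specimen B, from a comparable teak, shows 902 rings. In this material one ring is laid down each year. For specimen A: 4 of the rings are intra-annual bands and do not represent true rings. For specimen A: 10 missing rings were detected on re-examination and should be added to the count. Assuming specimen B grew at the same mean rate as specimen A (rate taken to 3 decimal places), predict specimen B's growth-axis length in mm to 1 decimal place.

580.9 mm

Specimen A: after corrections the count is 525 − 4 + 10 = 531 rings.
A: 341.8 mm over 531 years gives 341.8 / 531 ≈ 0.644 mm/year.
B's length ≈ 0.644 × 902 = 580.9 mm.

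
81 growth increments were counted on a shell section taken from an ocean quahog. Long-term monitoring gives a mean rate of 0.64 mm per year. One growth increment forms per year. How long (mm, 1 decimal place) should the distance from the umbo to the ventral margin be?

51.8 mm

The record spans 81 years at 0.64 mm per year.
Length ≈ 0.64 × 81 = 51.8 mm.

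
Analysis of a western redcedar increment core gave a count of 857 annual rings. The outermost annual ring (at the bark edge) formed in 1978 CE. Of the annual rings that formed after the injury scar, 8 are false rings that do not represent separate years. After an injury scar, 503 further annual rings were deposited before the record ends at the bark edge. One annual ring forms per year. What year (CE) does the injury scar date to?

1483 CE

503 annual rings formed after the injury scar.
Removing the 8 false annual rings leaves 503 − 8 = 495 true annual rings beyond the injury scar.
1978 − 495 = 1483 CE.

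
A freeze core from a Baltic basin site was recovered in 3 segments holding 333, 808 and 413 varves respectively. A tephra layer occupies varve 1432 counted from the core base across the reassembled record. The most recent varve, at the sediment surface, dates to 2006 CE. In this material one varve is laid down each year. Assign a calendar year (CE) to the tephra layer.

1884 CE

Total varves = 333 + 808 + 413 = 1554.
The tephra layer sits at varve 1432 from the core base, so 1554 − 1432 = 122 varves formed after it.
The varve at the sediment surface is 2006 CE, so the tephra layer dates to 2006 − 122 = 1884 CE.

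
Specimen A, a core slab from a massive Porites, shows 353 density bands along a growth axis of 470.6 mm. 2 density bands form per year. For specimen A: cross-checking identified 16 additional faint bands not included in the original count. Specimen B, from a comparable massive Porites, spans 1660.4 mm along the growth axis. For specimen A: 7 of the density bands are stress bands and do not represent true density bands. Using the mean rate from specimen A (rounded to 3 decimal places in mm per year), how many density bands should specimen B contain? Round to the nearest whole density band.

Specimen A: after corrections the count is 353 − 7 + 16 = 362 density bands.
Specimen A: dividing by 2 density bands per year: 362 / 2 = 181 years.
A: Mean rate = 470.6 mm / 181 years ≈ 2.600 mm per year.
For B, 1660.4 / 2.600 = 638.62 years; at 2 density bands per year that is 638.62 × 2 ≈ 1277 density bands.

1277 density bands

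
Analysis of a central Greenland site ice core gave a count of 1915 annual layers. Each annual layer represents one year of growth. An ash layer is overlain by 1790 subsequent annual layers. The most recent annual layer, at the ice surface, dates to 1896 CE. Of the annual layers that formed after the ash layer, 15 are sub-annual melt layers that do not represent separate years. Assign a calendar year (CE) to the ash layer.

1790 annual layers post-date the ash layer.
1790 − 15 false = 1775 true annual layers after the ash layer.
1896 − 1775 = 121 CE.

121 CE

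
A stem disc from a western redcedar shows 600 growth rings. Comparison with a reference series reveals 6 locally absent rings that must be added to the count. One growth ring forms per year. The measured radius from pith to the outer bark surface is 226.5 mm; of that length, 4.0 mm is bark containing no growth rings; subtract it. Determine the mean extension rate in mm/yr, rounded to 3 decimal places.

Adjusted count: 600 + 6 = 606 growth rings.
Net length = 226.5 − 4.0 = 222.5 mm.
Extension rate ≈ 222.5 / 606 = 0.367 mm/yr.

0.367 mm/yr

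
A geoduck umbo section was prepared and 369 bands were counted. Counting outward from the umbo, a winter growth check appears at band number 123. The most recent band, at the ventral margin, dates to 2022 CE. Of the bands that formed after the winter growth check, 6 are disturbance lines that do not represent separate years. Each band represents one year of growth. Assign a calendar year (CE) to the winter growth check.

369 − 123 = 246 bands lie beyond the winter growth check toward the ventral margin.
Excluding 6 false bands: 246 − 6 = 240.
2022 − 240 = 1782 CE.

1782 CE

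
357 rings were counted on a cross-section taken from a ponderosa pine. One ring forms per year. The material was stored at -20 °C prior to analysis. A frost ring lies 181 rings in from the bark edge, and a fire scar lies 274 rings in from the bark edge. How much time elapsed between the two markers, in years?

93 yr

274 − 181 = 93 rings lie between the two events.
That is 93 years at one ring per year.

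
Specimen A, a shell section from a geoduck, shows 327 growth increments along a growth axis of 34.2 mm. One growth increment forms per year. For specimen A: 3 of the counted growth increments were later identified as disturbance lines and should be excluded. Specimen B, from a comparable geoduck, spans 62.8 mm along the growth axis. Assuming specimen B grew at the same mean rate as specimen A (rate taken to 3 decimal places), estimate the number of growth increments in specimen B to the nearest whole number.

592 growth increments

Specimen A: adjusted count: 327 − 3 = 324 growth increments.
A: 34.2 mm over 324 years gives 34.2 / 324 ≈ 0.106 mm per year.
B spans 62.8 / 0.106 = 592.45 years ≈ 592 growth increments.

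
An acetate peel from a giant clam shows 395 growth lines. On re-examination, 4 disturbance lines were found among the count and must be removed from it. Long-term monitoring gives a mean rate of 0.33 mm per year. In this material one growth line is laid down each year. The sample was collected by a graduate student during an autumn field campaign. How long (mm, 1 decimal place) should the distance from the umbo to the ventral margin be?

129.0 mm

Correcting the raw count gives 395 − 4 = 391 true growth lines.
Predicted length = 0.33 mm/year × 391 years = 129.0 mm.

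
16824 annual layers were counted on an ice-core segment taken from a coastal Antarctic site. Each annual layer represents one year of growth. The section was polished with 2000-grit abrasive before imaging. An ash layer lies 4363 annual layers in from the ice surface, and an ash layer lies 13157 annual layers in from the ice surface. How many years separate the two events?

The two markers are separated by 13157 − 4363 = 8794 annual layers.
One annual layer per year makes the interval 8794 years.

8794 yr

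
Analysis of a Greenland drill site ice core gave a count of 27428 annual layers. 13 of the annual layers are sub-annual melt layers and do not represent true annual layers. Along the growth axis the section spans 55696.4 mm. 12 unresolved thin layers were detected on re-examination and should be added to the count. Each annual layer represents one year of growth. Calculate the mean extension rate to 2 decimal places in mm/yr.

2.03 mm/yr

Adjusted count: 27428 − 13 + 12 = 27427 annual layers.
55696.4 mm over 27427 years gives 55696.4 / 27427 ≈ 2.03 mm/yr.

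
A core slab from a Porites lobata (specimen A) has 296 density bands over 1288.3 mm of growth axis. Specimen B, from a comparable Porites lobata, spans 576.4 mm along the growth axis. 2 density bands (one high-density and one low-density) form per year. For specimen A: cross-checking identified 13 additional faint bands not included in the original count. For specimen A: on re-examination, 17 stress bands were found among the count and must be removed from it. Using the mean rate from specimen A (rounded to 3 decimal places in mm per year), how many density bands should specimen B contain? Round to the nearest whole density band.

131 density bands

Specimen A: true density band count = 296 − 17 + 13 = 292.
Specimen A: 292 density bands at 2 per year is 292 / 2 = 146 years.
A: Mean rate = 1288.3 mm / 146 years ≈ 8.824 mm/year.
B spans 576.4 / 8.824 = 65.32 years; at 2 density bands per year that is 65.32 × 2 ≈ 131 density bands.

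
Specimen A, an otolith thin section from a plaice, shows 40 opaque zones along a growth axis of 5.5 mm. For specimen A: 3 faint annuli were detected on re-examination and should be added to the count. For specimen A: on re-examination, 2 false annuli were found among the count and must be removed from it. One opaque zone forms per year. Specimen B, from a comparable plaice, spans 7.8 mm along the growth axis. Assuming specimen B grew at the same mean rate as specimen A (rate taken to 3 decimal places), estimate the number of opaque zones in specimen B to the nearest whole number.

Specimen A: true opaque zone count = 40 − 2 + 3 = 41.
A: 5.5 mm over 41 years gives 5.5 / 41 ≈ 0.134 mm/year.
Specimen B: 7.8 mm / 0.134 mm per year = 58.21 years ≈ 58 opaque zones.

58 opaque zones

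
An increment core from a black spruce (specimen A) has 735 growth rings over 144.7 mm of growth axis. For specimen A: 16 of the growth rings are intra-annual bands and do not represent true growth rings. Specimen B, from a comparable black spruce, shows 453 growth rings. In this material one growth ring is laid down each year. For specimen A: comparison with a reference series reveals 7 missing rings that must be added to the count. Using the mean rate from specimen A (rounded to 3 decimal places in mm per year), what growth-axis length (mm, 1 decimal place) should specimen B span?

Specimen A: adjusted count: 735 − 16 + 7 = 726 growth rings.
A: 144.7 mm over 726 years gives 144.7 / 726 ≈ 0.199 mm/year.
Length of B = 0.199 × 453 = 90.1 mm.

90.1 mm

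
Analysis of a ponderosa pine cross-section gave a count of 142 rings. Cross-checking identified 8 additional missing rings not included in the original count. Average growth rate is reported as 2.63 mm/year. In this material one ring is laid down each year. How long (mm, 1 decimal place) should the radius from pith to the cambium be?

True ring count = 142 + 8 = 150.
Length ≈ 2.63 × 150 = 394.5 mm.

394.5 mm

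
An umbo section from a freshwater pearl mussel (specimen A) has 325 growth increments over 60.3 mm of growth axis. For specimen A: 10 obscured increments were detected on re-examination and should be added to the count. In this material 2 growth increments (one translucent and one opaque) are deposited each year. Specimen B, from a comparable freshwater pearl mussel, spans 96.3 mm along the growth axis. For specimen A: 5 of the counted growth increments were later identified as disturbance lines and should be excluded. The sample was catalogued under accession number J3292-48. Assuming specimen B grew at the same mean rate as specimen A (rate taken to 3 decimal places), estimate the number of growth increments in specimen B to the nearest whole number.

528 growth increments

Specimen A: correcting the raw count gives 325 − 5 + 10 = 330 true growth increments.
Specimen A: 330 growth increments at 2 per year is 330 / 2 = 165 years.
A: 60.3 mm over 165 years gives 60.3 / 165 ≈ 0.365 mm/year.
B spans 96.3 / 0.365 = 263.84 years; at 2 growth increments per year that is 263.84 × 2 ≈ 528 growth increments.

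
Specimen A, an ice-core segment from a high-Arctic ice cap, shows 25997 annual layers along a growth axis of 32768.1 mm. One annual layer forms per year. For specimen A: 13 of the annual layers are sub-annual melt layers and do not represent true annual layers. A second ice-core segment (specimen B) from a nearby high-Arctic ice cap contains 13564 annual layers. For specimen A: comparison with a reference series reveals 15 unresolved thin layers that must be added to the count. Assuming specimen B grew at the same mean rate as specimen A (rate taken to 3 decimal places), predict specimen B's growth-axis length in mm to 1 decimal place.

17090.6 mm

Specimen A: true annual layer count = 25997 − 13 + 15 = 25999.
A: Mean rate = 32768.1 mm / 25999 years ≈ 1.260 mm/yr.
B's length ≈ 1.260 × 13564 = 17090.6 mm.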